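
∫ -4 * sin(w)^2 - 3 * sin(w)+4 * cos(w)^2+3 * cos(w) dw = 2*sin(2*w) + 3*sqrt(2)*sin(w + pi/4) + C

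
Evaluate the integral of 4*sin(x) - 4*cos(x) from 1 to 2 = 4*sqrt(2)*(-sin(pi/4 + 2) + sin(pi/4 + 1))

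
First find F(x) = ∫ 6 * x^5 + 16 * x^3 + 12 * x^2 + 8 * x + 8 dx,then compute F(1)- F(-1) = 24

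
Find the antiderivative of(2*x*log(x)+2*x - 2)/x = 2*(x - 1)*log(x) + C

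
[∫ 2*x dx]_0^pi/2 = pi^2/4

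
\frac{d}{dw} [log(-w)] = 1/w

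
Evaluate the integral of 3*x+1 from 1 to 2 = 11/2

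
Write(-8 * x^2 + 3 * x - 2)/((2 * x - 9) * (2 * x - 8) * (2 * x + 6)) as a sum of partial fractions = -301/(30*(2*x - 9)) - 83/(420*(x + 3)) + 59/(14*(x - 4))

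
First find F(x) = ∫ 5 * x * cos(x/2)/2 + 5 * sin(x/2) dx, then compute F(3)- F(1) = -5*sin(1/2) + 15*sin(3/2)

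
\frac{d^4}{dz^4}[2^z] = 2^z*log(2)^4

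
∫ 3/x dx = 3*log(x) + C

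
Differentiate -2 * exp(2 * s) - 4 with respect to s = -4*exp(2*s)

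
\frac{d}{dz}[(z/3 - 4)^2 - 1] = 2*z/9 - 8/3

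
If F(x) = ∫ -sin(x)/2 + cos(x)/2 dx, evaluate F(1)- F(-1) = sin(1)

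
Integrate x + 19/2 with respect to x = x^2/2 + 19*x/2 + C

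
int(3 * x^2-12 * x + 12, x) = x^3 - 6*x^2 + 12*x + C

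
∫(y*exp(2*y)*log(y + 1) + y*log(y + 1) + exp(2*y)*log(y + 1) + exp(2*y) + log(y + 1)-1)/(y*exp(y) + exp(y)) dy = 2*log(y + 1)*sinh(y) + C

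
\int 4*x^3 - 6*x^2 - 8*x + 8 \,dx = x^4 - 2*x^3 - 4*x^2 + 8*x + C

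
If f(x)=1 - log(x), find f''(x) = x^(-2)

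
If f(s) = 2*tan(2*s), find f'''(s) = 96*tan(2*s)^4 + 128*tan(2*s)^2 + 32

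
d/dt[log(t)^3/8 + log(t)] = (3*log(t)^2 + 8)/(8*t)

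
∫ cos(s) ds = sin(s) + C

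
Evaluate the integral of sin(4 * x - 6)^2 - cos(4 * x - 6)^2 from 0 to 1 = sin(4)/8 - sin(12)/8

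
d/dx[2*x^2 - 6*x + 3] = 4*x - 6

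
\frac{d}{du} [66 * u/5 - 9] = 66/5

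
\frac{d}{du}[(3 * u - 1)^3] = 81*u^2 - 54*u + 9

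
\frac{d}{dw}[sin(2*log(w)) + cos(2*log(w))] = 2*sqrt(2)*cos(2*log(w) + pi/4)/w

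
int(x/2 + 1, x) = x^2/4 + x + C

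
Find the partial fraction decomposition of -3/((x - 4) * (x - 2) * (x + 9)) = -3/(143*(x + 9)) + 3/(22*(x - 2)) - 3/(26*(x - 4))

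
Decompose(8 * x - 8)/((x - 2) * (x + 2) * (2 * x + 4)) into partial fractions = -1/(4*(x + 2)) + 3/(x + 2)^2 + 1/(4*(x - 2))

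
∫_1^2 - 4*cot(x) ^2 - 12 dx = -8 - 4*cot(1) + 4*cot(2)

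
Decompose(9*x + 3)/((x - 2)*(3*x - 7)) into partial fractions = 72/(3*x - 7) - 21/(x - 2)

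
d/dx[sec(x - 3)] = tan(x - 3)*sec(x - 3)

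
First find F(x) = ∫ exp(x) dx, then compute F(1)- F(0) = -1 + E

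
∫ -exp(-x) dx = exp(-x) + C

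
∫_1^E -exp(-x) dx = -exp(-1) + exp(-E)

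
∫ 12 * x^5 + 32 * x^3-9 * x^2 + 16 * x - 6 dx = 2*x^6 + 8*x^4 - 3*x^3 + 8*x^2 - 6*x + C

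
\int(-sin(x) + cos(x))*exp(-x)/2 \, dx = exp(-x)*sin(x)/2 + C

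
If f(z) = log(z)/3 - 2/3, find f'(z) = 1/(3*z)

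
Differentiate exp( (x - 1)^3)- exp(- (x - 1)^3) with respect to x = (3*x^2*exp(2*x^3 - 6*x^2 + 6*x - 2) + 3*x^2 - 6*x*exp(2*x^3 - 6*x^2 + 6*x - 2) - 6*x + 3*exp(2*x^3 - 6*x^2 + 6*x - 2) + 3)*exp(-x^3 + 3*x^2 - 3*x + 1)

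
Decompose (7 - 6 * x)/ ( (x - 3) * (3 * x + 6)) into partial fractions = -19/(15*(x + 2)) - 11/(15*(x - 3))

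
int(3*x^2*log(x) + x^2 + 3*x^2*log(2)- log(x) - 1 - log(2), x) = x*(x^2 - 1)*log(2*x) + C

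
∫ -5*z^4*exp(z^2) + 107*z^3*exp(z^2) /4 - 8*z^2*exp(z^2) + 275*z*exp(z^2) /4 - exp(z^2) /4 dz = -(5*z - 28)*(4*z^2 + z + 6)*exp(z^2)/8 + C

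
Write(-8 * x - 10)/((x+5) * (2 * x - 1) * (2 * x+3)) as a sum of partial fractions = -1/(7*(2*x + 3)) - 7/(11*(2*x - 1)) + 30/(77*(x + 5))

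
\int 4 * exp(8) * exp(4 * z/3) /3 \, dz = exp(4*z/3 + 8) + C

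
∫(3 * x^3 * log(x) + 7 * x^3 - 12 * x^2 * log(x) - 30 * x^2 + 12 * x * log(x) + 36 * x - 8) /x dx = (x - 2)^3*(log(x) + 2) + C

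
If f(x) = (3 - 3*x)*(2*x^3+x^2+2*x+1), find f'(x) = -24*x^3 + 9*x^2 - 6*x + 3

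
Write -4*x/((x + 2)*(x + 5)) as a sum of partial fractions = -20/(3*(x + 5)) + 8/(3*(x + 2))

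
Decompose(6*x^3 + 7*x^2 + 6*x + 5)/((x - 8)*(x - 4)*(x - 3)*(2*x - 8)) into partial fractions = -124/(5*(x - 3)) + 175/(32*(x - 4)) - 525/(8*(x - 4)^2) + 3573/(160*(x - 8))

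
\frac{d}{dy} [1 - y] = -1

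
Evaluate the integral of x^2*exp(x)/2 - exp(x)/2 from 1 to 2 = exp(2)/2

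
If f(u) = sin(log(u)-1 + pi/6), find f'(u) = cos(log(u) - 1 + pi/6)/u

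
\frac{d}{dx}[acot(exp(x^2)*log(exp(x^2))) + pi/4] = (-2*x^3*exp(x^2) - 2*x*exp(x^2))/(x^4*exp(2*x^2) + 1)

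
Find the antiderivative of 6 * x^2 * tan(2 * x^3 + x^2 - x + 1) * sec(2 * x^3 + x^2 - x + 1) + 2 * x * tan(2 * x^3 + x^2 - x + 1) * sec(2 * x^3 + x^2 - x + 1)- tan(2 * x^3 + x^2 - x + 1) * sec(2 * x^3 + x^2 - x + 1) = sec(2*x^3 + x^2 - x + 1) + C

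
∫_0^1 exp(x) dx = -1 + E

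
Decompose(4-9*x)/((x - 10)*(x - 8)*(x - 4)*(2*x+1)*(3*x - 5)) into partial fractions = 891/(43225*(3*x - 5)) + 8/(2457*(2*x + 1)) - 4/(189*(x - 4)) + 1/(38*(x - 8)) - 43/(3150*(x - 10))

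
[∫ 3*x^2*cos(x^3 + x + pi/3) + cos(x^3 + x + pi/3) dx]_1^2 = sin(pi/3 + 10) - sin(pi/3 + 2)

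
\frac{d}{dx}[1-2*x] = -2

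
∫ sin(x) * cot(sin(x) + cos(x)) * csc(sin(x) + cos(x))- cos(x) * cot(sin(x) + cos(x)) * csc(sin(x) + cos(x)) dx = csc(sin(x) + cos(x)) + C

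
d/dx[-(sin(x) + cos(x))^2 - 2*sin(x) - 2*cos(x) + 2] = -2*cos(2*x) - 2*sqrt(2)*cos(x + pi/4)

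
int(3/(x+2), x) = 3*log(x + 2) + C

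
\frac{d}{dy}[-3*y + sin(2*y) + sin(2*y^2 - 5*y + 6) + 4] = 4*y*cos(2*y^2 - 5*y + 6) + 2*cos(2*y) - 5*cos(2*y^2 - 5*y + 6) - 3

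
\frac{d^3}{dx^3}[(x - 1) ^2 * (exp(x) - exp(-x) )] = (x^2*exp(2*x) + x^2 + 4*x*exp(2*x) - 8*x + exp(2*x) + 13)*exp(-x)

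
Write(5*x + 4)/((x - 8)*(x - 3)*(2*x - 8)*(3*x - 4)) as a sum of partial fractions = -9/(50*(3*x - 4)) + 19/(50*(x - 3)) - 3/(8*(x - 4)) + 11/(200*(x - 8))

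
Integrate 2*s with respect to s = s^2 + C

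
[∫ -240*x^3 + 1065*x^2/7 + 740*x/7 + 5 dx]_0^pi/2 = -5*(2 - 3*pi/2)*(-pi^3/2 + 5*pi^2/28 + 3 + 2*pi) + 30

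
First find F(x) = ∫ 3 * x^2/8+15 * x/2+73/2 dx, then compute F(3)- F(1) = 425/4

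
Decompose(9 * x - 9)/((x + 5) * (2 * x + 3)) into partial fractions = -45/(7*(2*x + 3)) + 54/(7*(x + 5))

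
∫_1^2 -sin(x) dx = -cos(1) + cos(2)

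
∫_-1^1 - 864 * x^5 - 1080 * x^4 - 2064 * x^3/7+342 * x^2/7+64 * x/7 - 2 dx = -2824/7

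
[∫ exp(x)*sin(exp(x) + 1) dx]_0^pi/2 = -cos(1 + exp(pi/2)) + cos(2)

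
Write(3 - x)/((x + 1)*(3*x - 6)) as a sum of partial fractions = -4/(9*(x + 1)) + 1/(9*(x - 2))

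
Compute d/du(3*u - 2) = 3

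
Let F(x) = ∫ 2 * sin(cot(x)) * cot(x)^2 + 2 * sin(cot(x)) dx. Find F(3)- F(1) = -2*cos(cot(1)) + 2*cos(cot(3))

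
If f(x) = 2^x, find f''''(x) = 2^x*log(2)^4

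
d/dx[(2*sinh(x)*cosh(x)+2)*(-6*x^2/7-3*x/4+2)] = -12*x^2*cosh(2*x)/7 - 12*x*sinh(2*x)/7 - 3*x*cosh(2*x)/2 - 24*x/7 - 3*sinh(2*x)/4 + 4*cosh(2*x) - 3/2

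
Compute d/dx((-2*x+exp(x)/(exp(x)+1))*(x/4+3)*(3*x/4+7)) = (-18*x^2*exp(2*x) - 33*x^2*exp(x) - 18*x^2 - 250*x*exp(2*x) - 442*x*exp(x) - 256*x - 608*exp(2*x) - 944*exp(x) - 672)/(16*exp(2*x) + 32*exp(x) + 16)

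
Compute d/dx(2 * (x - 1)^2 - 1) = 4*x - 4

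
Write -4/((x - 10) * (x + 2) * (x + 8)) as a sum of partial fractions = -1/(27*(x + 8)) + 1/(18*(x + 2)) - 1/(54*(x - 10))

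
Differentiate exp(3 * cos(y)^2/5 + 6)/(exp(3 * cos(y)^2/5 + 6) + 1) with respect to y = -6*exp(3*cos(y)^2/5 + 6)*sin(y)*cos(y)/(5*exp(12)*exp(6*cos(y)^2/5) + 10*exp(6)*exp(3*cos(y)^2/5) + 5)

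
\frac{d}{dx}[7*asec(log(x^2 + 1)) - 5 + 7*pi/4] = 14*x/(x^2*sqrt(1 - 1/log(x^2 + 1)^2)*log(x^2 + 1)^2 + sqrt(1 - 1/log(x^2 + 1)^2)*log(x^2 + 1)^2)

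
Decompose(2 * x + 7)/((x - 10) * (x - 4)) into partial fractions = -5/(2*(x - 4)) + 9/(2*(x - 10))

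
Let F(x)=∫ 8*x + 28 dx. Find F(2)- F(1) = 40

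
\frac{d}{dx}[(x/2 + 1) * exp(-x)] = (-x - 1)*exp(-x)/2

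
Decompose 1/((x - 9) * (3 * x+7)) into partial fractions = -3/(34*(3*x + 7)) + 1/(34*(x - 9))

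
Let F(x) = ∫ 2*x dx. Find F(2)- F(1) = 3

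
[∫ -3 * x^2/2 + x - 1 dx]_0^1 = -1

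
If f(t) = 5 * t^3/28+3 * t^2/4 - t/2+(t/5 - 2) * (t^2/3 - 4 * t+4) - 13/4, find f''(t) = 103*t/70 - 43/30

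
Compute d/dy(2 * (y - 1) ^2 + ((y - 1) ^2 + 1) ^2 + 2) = 4*y^3 - 12*y^2 + 20*y - 12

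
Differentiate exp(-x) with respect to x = -exp(-x)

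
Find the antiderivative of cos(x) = sin(x) + C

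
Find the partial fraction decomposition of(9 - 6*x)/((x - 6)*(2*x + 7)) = -60/(19*(2*x + 7)) - 27/(19*(x - 6))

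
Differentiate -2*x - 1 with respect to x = -2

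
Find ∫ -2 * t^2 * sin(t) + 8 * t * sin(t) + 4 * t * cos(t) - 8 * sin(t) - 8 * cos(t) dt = 2*(t - 2)^2*cos(t) + C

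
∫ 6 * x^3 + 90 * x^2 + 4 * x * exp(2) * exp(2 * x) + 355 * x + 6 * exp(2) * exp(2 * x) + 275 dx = 7*x^2/2 + 35*x + 2*(x + 1)*exp(2*x + 2) + 3*(x^2 + 10*x + 8)^2/2 + C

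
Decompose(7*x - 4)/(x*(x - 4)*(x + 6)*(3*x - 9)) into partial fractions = 23/(810*(x + 6)) - 17/(81*(x - 3)) + 1/(5*(x - 4)) - 1/(54*x)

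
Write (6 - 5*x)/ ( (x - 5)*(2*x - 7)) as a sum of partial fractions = 23/(3*(2*x - 7)) - 19/(3*(x - 5))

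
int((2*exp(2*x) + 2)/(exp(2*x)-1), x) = 2*log(2*sinh(x)) + C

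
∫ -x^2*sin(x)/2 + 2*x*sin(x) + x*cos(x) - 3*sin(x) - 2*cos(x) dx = ((x - 2)^2/2 + 1)*cos(x) + C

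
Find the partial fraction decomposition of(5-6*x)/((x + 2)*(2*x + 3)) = 28/(2*x + 3) - 17/(x + 2)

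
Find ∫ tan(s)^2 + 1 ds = tan(s) + C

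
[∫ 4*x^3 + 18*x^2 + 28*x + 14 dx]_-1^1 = 40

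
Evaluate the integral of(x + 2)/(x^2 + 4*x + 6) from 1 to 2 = -log(11)/2 + log(18)/2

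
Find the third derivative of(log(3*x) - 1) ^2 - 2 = (4*log(x) - 10 + 4*log(3))/x^3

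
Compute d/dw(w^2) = 2*w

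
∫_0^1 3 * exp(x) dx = -3 + 3*E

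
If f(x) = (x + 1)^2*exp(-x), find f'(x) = (1 - x^2)*exp(-x)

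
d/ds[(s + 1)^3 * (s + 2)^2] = 5*s^4 + 28*s^3 + 57*s^2 + 50*s + 16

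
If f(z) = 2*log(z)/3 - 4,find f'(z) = 2/(3*z)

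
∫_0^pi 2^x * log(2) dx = -1 + 2^pi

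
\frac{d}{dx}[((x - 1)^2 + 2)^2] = 4*x^3 - 12*x^2 + 20*x - 12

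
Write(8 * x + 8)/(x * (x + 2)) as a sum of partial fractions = 4/(x + 2) + 4/x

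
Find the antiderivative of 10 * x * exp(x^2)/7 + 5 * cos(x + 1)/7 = 5*exp(x^2)/7 + 5*sin(x + 1)/7 + C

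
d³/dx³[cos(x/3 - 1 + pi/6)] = sin(x/3 - 1 + pi/6)/27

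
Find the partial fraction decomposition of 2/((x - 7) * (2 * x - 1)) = -4/(13*(2*x - 1)) + 2/(13*(x - 7))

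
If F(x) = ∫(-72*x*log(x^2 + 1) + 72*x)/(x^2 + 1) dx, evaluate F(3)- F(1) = -12*log(10) - 2*(-4 + 3*log(10))^2 + 2*(-4 + 3*log(2))^2 + 12*log(2)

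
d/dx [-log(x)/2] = -1/(2*x)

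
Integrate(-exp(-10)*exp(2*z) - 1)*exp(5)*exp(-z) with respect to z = -2*sinh(z - 5) + C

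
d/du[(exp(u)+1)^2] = 2*exp(2*u) + 2*exp(u)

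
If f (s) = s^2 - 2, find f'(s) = 2*s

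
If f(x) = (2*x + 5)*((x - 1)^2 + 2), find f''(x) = 12*x + 2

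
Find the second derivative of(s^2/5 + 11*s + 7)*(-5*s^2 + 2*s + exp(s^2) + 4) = 4*s^4*exp(s^2)/5 + 44*s^3*exp(s^2) + 30*s^2*exp(s^2) - 12*s^2 + 66*s*exp(s^2) - 1638*s/5 + 72*exp(s^2)/5 - 122/5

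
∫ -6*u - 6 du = -3*u^2 - 6*u + C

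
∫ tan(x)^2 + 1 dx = tan(x) + C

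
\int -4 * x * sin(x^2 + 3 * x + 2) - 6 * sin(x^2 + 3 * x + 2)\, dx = 2*cos(x^2 + 3*x + 2) + C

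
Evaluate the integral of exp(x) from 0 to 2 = -1 + exp(2)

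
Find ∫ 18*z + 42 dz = 9*z^2 + 42*z + C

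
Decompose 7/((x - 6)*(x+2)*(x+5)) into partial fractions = 7/(33*(x + 5)) - 7/(24*(x + 2)) + 7/(88*(x - 6))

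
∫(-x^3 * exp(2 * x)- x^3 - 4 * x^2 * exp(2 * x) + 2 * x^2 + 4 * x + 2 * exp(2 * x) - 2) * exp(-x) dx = -2*x*(x^2 + x - 2)*sinh(x) + C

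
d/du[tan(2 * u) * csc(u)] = (2/cos(2*u)^2 - cos(u)*tan(2*u)/sin(u))/sin(u)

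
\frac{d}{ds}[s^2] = 2*s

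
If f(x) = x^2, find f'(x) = 2*x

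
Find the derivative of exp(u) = exp(u)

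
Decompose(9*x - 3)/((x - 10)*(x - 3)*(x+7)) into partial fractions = -33/(85*(x + 7)) - 12/(35*(x - 3)) + 87/(119*(x - 10))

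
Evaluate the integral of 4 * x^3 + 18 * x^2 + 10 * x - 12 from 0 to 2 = 60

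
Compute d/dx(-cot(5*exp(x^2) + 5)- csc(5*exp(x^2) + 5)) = 10*x*exp(x^2)*cot(5*exp(x^2) + 5)^2 + 10*x*exp(x^2)*cot(5*exp(x^2) + 5)*csc(5*exp(x^2) + 5) + 10*x*exp(x^2)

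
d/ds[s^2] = 2*s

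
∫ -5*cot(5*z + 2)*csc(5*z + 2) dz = csc(5*z + 2) + C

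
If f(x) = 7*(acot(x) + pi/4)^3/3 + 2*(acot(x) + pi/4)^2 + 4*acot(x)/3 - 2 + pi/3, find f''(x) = (336*x*acot(x)^2 + 192*x*acot(x) + 168*pi*x*acot(x) + 64*x + 48*pi*x + 21*pi^2*x + 336*acot(x) + 96 + 84*pi)/(24*x^4 + 48*x^2 + 24)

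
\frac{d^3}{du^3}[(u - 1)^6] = 120*u^3 - 360*u^2 + 360*u - 120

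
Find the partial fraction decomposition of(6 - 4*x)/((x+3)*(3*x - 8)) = -14/(17*(3*x - 8)) - 18/(17*(x + 3))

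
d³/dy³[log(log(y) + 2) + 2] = (2*log(y)^2 + 11*log(y) + 16)/(y^3*log(y)^3 + 6*y^3*log(y)^2 + 12*y^3*log(y) + 8*y^3)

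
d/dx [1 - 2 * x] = -2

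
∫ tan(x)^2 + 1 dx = tan(x) + C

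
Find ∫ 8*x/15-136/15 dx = 4*x^2/15 - 136*x/15 + C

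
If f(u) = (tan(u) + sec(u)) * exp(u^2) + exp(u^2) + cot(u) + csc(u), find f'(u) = 2*u*exp(u^2)*tan(u) + 2*u*exp(u^2)*sec(u) + 2*u*exp(u^2) + exp(u^2)*tan(u)^2 + exp(u^2)*tan(u)*sec(u) + exp(u^2) - cot(u)^2 - cot(u)*csc(u) - 1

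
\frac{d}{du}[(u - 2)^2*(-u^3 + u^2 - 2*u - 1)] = -5*u^4 + 20*u^3 - 30*u^2 + 22*u - 4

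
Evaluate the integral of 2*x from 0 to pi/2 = pi^2/4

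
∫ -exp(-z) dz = exp(-z) + C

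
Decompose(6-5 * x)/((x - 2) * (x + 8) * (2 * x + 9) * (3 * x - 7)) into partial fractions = -153/(1271*(3*x - 7)) + 228/(3731*(2*x + 9)) - 23/(1085*(x + 8)) + 2/(65*(x - 2))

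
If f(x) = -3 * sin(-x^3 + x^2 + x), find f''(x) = 27*x^4*sin(-x^3 + x^2 + x) - 36*x^3*sin(-x^3 + x^2 + x) - 6*x^2*sin(-x^3 + x^2 + x) + 12*x*sin(-x^3 + x^2 + x) + 18*x*cos(-x^3 + x^2 + x) + 3*sin(-x^3 + x^2 + x) - 6*cos(-x^3 + x^2 + x)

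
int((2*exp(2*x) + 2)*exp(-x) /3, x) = 4*sinh(x)/3 + C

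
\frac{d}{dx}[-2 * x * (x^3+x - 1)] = -8*x^3 - 4*x + 2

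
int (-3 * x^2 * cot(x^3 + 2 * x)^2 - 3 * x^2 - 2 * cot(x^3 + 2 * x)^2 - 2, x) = cot(x*(x^2 + 2)) + C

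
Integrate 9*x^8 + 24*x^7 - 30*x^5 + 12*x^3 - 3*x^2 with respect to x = x^9 + 3*x^8 - 5*x^6 + 3*x^4 - x^3 + C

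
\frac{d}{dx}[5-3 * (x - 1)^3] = -9*x^2 + 18*x - 9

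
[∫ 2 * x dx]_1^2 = 3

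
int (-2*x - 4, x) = -x^2 - 4*x + C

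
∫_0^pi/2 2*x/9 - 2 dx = -9 + (-3 + pi/6)^2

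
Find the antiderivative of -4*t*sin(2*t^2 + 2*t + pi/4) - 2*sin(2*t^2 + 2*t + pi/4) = cos(2*t^2 + 2*t + pi/4) + C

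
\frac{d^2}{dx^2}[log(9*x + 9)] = -1/(x^2 + 2*x + 1)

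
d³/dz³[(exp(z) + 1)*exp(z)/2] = 4*exp(2*z) + exp(z)/2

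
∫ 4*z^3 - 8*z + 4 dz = z^4 - 4*z^2 + 4*z + C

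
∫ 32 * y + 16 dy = 16*y^2 + 16*y + C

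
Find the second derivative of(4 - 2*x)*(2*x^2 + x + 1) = 12 - 24*x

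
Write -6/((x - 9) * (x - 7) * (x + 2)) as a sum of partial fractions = -2/(33*(x + 2)) + 1/(3*(x - 7)) - 3/(11*(x - 9))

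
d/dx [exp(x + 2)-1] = exp(x + 2)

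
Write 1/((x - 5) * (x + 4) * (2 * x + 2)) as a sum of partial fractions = 1/(54*(x + 4)) - 1/(36*(x + 1)) + 1/(108*(x - 5))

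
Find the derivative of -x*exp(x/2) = -x*exp(x/2)/2 - exp(x/2)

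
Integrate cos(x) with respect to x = sin(x) + C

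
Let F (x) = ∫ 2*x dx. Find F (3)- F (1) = 8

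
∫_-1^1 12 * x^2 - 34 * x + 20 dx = 48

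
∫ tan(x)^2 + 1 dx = tan(x) + C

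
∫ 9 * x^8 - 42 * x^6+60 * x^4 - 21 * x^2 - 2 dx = x^9 - 6*x^7 + 12*x^5 - 7*x^3 - 2*x + C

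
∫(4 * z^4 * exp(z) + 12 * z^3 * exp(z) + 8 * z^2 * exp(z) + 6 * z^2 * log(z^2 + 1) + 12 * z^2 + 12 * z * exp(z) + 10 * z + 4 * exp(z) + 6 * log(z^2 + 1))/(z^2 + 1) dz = 4*z*(z + 1)*exp(z) + (6*z + 5)*log(z^2 + 1) + C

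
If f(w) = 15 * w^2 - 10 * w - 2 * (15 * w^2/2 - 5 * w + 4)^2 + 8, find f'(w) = -450*w^3 + 450*w^2 - 310*w + 70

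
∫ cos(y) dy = sin(y) + C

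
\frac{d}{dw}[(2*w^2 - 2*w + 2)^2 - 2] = 16*w^3 - 24*w^2 + 24*w - 8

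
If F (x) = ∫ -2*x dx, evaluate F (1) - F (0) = -1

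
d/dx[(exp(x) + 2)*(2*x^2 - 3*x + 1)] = 2*x^2*exp(x) + x*exp(x) + 8*x - 2*exp(x) - 6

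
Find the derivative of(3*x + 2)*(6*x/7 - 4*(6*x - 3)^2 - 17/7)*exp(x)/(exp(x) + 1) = (-3024*x^3*exp(x) - 9072*x^2*exp(2*x) - 8046*x^2*exp(x) + 2052*x*exp(2*x) + 3273*x*exp(x) + 1221*exp(2*x) + 683*exp(x))/(7*exp(2*x) + 14*exp(x) + 7)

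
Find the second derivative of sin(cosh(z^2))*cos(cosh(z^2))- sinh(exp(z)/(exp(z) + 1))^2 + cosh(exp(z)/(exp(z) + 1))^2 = -8*z^2*sin(2*cosh(z^2))*sinh(z^2)^2 + 4*z^2*cos(2*cosh(z^2))*cosh(z^2) + 2*cos(2*cosh(z^2))*sinh(z^2)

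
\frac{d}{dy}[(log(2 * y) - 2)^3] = (3*log(y)^2 - 12*log(y) + 6*log(2)*log(y) - 12*log(2) + 3*log(2)^2 + 12)/y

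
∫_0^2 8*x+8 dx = 32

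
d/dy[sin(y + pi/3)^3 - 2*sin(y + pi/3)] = 3*sin(y + pi/3)^2*cos(y + pi/3) - 2*cos(y + pi/3)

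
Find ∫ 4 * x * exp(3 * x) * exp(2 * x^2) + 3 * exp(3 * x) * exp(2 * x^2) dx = exp(x*(2*x + 3)) + C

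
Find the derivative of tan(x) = cos(x)^(-2)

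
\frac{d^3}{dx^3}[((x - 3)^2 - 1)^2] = 24*x - 72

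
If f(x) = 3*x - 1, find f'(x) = 3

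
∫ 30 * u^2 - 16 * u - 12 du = 10*u^3 - 8*u^2 - 12*u + C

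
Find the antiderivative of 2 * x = x^2 + C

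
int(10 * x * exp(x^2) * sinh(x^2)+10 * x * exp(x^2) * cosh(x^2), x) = 5*exp(x^2)*sinh(x^2) + C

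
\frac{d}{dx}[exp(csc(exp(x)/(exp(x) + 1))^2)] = -2*exp(x + csc(exp(x)/(exp(x) + 1))^2)*cot(exp(x)/(exp(x) + 1))*csc(exp(x)/(exp(x) + 1))^2/(exp(2*x) + 2*exp(x) + 1)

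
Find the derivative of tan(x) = cos(x)^(-2)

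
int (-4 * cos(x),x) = -4*sin(x) + C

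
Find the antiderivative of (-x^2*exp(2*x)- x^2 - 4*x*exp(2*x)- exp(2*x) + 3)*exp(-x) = -2*(x^2 + 2*x - 1)*sinh(x) + C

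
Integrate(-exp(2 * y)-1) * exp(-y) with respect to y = -2*sinh(y) + C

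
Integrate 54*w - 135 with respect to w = 27*w^2 - 135*w + C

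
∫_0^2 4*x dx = 8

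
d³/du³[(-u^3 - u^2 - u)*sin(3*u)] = 27*u^3*cos(3*u) + 81*u^2*sin(3*u) + 27*u^2*cos(3*u) + 54*u*sin(3*u) - 27*u*cos(3*u) + 21*sin(3*u) - 18*cos(3*u)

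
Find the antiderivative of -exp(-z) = exp(-z) + C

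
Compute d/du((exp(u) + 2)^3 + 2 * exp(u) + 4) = 3*exp(3*u) + 12*exp(2*u) + 14*exp(u)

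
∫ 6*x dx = 3*x^2 + C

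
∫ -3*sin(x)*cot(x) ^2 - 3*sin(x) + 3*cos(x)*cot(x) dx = 3*cos(x) + C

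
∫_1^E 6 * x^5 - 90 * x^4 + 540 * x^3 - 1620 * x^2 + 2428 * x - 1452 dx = -60 - (-3 + E)^2 + (-3 + E)^6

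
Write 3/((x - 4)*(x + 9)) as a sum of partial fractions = -3/(13*(x + 9)) + 3/(13*(x - 4))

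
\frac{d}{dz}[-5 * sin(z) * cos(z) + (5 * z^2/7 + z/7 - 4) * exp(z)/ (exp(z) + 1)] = (5*z^2*exp(z) + 10*z*exp(2*z) + 11*z*exp(z) + 70*exp(2*z)*sin(z)^2 - 34*exp(2*z) + 140*exp(z)*sin(z)^2 - 97*exp(z) + 70*sin(z)^2 - 35)/(7*exp(2*z) + 14*exp(z) + 7)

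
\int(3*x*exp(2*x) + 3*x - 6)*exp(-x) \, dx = 6*(x - 1)*sinh(x) + C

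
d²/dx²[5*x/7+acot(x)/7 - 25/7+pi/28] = 2*x/(7*x^4 + 14*x^2 + 7)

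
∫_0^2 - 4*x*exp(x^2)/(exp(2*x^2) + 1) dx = -pi/2 + 2*acot(exp(4))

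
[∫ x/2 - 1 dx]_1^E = -1/4 + (-2 + E)^2/4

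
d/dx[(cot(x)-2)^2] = 2*(2 - cos(x)/sin(x))/sin(x)^2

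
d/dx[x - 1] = 1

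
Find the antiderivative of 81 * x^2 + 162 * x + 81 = 27*x^3 + 81*x^2 + 81*x + C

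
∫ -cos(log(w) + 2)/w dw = -sin(log(w) + 2) + C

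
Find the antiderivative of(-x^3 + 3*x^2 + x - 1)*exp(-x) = (x^3 - x)*exp(-x) + C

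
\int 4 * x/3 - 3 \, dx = 2*x^2/3 - 3*x + C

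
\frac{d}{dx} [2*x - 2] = 2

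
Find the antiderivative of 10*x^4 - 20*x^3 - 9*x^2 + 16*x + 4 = 2*x^5 - 5*x^4 - 3*x^3 + 8*x^2 + 4*x + C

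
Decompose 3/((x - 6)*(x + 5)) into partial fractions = -3/(11*(x + 5)) + 3/(11*(x - 6))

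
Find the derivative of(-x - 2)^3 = -3*x^2 - 12*x - 12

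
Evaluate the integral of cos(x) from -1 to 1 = 2*sin(1)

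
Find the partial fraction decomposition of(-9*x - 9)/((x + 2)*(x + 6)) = -45/(4*(x + 6)) + 9/(4*(x + 2))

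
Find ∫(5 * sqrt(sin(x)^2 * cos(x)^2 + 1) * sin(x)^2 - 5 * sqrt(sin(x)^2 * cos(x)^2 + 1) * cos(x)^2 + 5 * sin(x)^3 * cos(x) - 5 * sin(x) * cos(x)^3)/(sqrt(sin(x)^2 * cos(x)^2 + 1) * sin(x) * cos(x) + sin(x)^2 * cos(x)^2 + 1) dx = -5*log(sqrt(2)*sqrt(9 - cos(4*x))/4 + sin(2*x)/2) + C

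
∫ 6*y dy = 3*y^2 + C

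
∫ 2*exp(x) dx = 2*exp(x) + C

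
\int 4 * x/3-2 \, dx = 2*x^2/3 - 2*x + C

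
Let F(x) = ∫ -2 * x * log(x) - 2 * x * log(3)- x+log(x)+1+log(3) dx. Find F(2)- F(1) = -2*log(6)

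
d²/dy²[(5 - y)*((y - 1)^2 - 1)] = 14 - 6*y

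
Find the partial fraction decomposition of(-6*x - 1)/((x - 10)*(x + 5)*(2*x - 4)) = 29/(210*(x + 5)) + 13/(112*(x - 2)) - 61/(240*(x - 10))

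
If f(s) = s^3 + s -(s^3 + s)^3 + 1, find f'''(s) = -504*s^6 - 630*s^4 - 180*s^2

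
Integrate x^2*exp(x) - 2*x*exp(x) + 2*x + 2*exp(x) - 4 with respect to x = ((x - 2)^2 + 2)*(exp(x) + 1) + C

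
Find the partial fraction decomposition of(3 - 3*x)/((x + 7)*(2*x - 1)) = 1/(5*(2*x - 1)) - 8/(5*(x + 7))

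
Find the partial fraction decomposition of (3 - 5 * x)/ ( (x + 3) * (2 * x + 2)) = -9/(2*(x + 3)) + 2/(x + 1)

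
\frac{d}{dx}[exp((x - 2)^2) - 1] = 2*x*exp(x^2 - 4*x + 4) - 4*exp(x^2 - 4*x + 4)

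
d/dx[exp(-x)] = -exp(-x)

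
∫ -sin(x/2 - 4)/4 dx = cos(x/2 - 4)/2 + C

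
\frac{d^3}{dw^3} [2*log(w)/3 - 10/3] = 4/(3*w^3)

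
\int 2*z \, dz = z^2 + C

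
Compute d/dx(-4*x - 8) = -4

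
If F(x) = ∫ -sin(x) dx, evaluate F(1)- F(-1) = 0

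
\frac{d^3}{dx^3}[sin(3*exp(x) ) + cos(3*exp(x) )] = 3*sqrt(2)*(-9*exp(2*x)*cos(3*exp(x) + pi/4) - 9*exp(x)*sin(3*exp(x) + pi/4) + cos(3*exp(x) + pi/4))*exp(x)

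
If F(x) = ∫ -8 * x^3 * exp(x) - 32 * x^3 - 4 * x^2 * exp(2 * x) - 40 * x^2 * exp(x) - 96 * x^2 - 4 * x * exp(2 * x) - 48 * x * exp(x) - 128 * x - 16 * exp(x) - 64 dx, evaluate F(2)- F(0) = -2*(2*exp(2) + 21)^2 + 8*exp(2) + 114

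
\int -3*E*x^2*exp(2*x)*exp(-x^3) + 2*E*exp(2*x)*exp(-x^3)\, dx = exp(-x^3 + 2*x + 1) + C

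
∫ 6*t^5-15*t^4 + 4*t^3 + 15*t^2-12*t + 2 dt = t^6 - 3*t^5 + t^4 + 5*t^3 - 6*t^2 + 2*t + C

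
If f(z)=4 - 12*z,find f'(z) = -12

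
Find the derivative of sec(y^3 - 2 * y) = 3*y^2*tan(y^3 - 2*y)*sec(y^3 - 2*y) - 2*tan(y^3 - 2*y)*sec(y^3 - 2*y)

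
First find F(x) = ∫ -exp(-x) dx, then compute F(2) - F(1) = -exp(-1) + exp(-2)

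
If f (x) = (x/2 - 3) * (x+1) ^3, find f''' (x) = 12*x - 9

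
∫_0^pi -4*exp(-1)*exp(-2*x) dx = -2*exp(-1) + 2*exp(-2*pi - 1)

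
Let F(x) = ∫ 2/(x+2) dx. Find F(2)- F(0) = 2*log(2)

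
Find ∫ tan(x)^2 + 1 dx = tan(x) + C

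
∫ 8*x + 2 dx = 4*x^2 + 2*x + C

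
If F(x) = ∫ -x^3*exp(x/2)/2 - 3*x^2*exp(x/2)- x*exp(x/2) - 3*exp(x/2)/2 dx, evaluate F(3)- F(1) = -32*exp(3/2) + 2*exp(1/2)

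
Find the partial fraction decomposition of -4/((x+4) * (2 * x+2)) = 2/(3*(x + 4)) - 2/(3*(x + 1))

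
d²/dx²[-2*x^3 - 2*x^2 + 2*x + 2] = -12*x - 4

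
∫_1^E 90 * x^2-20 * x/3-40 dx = -40*E - 10*exp(2)/3 + 40/3 + 30*exp(3)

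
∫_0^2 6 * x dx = 12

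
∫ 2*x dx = x^2 + C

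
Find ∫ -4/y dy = -4*log(2*y) + C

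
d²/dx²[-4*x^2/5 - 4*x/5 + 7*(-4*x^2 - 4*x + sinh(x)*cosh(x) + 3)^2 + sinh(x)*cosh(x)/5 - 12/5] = -112*x^2*sinh(2*x) + 1344*x^2 - 112*x*sinh(2*x) - 224*x*cosh(2*x) + 1344*x + 28*(cosh(2*x) - 1)^2 + 142*sinh(2*x)/5 - 56*cosh(2*x) - 778/5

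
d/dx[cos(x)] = -sin(x)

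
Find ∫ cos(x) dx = sin(x) + C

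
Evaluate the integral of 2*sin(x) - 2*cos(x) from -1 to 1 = -4*sin(1)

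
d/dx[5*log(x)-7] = 5/x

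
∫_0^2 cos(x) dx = sin(2)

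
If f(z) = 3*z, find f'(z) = 3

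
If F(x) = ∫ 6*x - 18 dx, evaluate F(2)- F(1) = -9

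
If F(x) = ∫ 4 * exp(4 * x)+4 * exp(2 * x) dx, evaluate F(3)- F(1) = -(1 + exp(2))^2 + (1 + exp(6))^2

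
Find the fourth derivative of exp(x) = exp(x)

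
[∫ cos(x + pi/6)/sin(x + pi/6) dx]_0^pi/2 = log(3)/2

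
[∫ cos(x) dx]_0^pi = 0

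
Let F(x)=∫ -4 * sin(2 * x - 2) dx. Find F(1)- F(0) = 2 - 2*cos(2)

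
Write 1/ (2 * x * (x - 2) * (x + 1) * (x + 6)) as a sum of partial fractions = -1/(480*(x + 6)) + 1/(30*(x + 1)) + 1/(96*(x - 2)) - 1/(24*x)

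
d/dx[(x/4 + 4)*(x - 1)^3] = x^3 + 39*x^2/4 - 45*x/2 + 47/4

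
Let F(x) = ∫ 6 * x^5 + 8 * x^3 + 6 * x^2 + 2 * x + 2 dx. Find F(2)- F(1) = 112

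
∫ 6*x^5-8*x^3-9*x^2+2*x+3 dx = x^6 - 2*x^4 - 3*x^3 + x^2 + 3*x + C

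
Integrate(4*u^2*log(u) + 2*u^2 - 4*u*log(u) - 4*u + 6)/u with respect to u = 2*((u - 1)^2 + 2)*log(u) + C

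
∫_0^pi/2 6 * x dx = 3*pi^2/4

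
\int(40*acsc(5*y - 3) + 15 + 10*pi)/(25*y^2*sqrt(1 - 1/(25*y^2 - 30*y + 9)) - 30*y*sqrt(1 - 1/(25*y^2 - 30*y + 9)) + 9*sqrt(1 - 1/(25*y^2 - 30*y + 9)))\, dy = -(4*acsc(5*y - 3) + pi)^2/4 - 3*acsc(5*y - 3) + C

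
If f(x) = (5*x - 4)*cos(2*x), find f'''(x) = 40*x*sin(2*x) - 32*sin(2*x) - 60*cos(2*x)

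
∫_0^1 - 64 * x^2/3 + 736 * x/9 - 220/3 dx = -356/9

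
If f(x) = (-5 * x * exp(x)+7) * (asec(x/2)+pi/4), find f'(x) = (-20*x^3*sqrt(1 - 4/x^2)*exp(x)*asec(x/2) - 5*pi*x^3*sqrt(1 - 4/x^2)*exp(x) - 20*x^2*sqrt(1 - 4/x^2)*exp(x)*asec(x/2) - 5*pi*x^2*sqrt(1 - 4/x^2)*exp(x) - 40*x*exp(x) + 56)/(4*x^2*sqrt(1 - 4/x^2))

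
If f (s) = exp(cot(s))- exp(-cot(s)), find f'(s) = -(exp(2/tan(s)) + 1)*exp(-cot(s))/sin(s)^2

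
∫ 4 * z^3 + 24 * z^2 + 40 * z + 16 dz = z^4 + 8*z^3 + 20*z^2 + 16*z + C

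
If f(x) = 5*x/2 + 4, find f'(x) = 5/2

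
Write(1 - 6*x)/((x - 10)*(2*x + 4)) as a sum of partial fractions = -13/(24*(x + 2)) - 59/(24*(x - 10))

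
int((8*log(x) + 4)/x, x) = (2*log(x) + 1)^2 + C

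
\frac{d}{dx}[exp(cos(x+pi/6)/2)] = -exp(cos(x + pi/6)/2)*sin(x + pi/6)/2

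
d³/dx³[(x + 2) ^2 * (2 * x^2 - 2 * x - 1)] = 48*x + 36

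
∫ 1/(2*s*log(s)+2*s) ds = log(log(s) + 1)/2 + C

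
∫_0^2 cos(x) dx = sin(2)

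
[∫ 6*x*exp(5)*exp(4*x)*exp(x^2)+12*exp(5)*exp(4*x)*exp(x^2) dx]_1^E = -3*exp(10) + 3*exp(1 + (2 + E)^2)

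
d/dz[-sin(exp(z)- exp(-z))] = -(exp(2*z) + 1)*exp(-z)*cos(exp(z) - exp(-z))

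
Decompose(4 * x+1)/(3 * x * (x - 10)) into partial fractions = 41/(30*(x - 10)) - 1/(30*x)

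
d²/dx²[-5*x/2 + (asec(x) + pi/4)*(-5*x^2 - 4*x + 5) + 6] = (-20*x^5*sqrt(1 - 1/x^2)*asec(x) - 5*pi*x^5*sqrt(1 - 1/x^2) - 20*x^4 + 20*x^3*sqrt(1 - 1/x^2)*asec(x) + 5*pi*x^3*sqrt(1 - 1/x^2) + 10*x^2 + 8*x + 10)/(2*x^5*sqrt(1 - 1/x^2) - 2*x^3*sqrt(1 - 1/x^2))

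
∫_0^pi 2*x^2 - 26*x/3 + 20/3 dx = (-3 + 2*pi/3)*(-1 + pi)^2 + 3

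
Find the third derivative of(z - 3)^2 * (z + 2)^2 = 24*z - 12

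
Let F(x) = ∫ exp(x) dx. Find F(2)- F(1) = -E + exp(2)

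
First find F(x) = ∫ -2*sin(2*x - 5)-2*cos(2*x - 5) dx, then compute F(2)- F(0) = -cos(5) + cos(1) + sin(1) - sin(5)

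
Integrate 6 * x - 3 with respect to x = 3*x^2 - 3*x + C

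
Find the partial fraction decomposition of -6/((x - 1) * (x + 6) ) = 6/(7*(x + 6)) - 6/(7*(x - 1))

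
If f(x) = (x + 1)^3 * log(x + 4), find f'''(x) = (6*x^3*log(x + 4) + 11*x^3 + 72*x^2*log(x + 4) + 114*x^2 + 288*x*log(x + 4) + 357*x + 384*log(x + 4) + 254)/(x^3 + 12*x^2 + 48*x + 64)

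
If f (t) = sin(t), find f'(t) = cos(t)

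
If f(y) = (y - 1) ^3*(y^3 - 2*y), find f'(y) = 6*y^5 - 15*y^4 + 4*y^3 + 15*y^2 - 12*y + 2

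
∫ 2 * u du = u^2 + C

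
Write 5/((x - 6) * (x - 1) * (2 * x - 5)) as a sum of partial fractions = -20/(21*(2*x - 5)) + 1/(3*(x - 1)) + 1/(7*(x - 6))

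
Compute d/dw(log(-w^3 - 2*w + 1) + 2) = (3*w^2 + 2)/(w^3 + 2*w - 1)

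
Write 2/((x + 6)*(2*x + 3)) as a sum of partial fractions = 4/(9*(2*x + 3)) - 2/(9*(x + 6))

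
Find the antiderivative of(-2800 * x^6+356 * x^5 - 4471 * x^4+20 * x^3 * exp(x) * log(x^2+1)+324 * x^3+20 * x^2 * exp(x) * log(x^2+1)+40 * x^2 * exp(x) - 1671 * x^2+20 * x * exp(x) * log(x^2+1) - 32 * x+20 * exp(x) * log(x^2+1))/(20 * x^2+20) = -x*(x*(35*x + 1)*(16*x^2 - 3*x + 16) - 20*exp(x)*log(x^2 + 1))/20 + C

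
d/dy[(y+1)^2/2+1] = y + 1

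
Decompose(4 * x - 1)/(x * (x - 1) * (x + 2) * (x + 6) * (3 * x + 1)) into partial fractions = -189/(340*(3*x + 1)) - 25/(2856*(x + 6)) + 3/(40*(x + 2)) + 1/(28*(x - 1)) + 1/(12*x)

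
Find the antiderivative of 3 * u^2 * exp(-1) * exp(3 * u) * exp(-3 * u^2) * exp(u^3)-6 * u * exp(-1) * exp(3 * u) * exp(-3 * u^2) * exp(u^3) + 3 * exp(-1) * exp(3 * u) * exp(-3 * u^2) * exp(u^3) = exp((u - 1)^3) + C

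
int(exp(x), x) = exp(x) + C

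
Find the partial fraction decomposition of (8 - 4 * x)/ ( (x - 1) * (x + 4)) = -24/(5*(x + 4)) + 4/(5*(x - 1))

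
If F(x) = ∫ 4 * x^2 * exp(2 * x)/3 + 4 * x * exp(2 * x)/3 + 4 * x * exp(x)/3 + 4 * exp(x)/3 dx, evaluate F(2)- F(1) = -4*E/3 + 2*exp(2) + 8*exp(4)/3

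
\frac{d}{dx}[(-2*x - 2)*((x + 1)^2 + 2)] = -6*x^2 - 12*x - 10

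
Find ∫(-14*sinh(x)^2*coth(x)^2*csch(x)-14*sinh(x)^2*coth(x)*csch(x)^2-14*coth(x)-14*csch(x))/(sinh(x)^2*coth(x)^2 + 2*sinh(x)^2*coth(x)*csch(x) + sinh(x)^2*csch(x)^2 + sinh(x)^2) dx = 7*log((2*cosh(x) + cosh(2*x) + 1)/sinh(x)^2) + C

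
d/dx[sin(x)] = cos(x)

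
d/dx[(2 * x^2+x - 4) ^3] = 48*x^5 + 60*x^4 - 168*x^3 - 141*x^2 + 168*x + 48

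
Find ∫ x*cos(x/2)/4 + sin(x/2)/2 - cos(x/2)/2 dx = (x/2 - 1)*sin(x/2) + C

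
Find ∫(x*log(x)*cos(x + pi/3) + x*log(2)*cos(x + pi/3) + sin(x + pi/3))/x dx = log(2*x)*sin(x + pi/3) + C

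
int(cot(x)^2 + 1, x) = -cot(x) + C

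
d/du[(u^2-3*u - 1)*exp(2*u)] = 2*u^2*exp(2*u) - 4*u*exp(2*u) - 5*exp(2*u)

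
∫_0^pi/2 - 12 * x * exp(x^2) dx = 6 - 6*exp(pi^2/4)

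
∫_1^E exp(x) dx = -E + exp(E)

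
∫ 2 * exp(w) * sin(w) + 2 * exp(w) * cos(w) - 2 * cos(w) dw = (2*exp(w) - 2)*sin(w) + C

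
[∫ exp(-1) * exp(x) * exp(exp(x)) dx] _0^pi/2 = -1 + exp(-1 + exp(pi/2))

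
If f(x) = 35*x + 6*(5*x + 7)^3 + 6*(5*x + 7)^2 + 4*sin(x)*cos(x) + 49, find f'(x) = 2250*x^2 + 6600*x - 8*sin(x)^2 + 4869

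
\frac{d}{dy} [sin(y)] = cos(y)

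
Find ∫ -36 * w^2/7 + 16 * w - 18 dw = -12*w^3/7 + 8*w^2 - 18*w + C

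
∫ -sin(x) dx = cos(x) + C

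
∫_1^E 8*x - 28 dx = -25 + (-7 + 2*E)^2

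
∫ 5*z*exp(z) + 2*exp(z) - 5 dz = (5*z - 3)*(exp(z) - 1) + C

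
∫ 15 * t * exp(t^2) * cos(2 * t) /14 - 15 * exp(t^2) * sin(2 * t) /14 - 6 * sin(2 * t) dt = (15*exp(t^2)/28 + 3)*cos(2*t) + C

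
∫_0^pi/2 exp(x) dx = -1 + exp(pi/2)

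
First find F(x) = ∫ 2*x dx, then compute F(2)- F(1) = 3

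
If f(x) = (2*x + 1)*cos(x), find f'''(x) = 2*x*sin(x) + sin(x) - 6*cos(x)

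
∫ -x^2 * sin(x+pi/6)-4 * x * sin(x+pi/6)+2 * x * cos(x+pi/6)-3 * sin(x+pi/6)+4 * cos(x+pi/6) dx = ((x + 2)^2 - 1)*cos(x + pi/6) + C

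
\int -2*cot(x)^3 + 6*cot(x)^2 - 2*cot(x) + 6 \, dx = (cot(x) - 3)^2 + C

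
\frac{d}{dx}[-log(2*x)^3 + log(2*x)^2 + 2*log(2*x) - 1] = (-3*log(x)^2 - 6*log(2)*log(x) + 2*log(x) - 3*log(2)^2 + 2*log(2) + 2)/x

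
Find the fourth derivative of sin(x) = sin(x)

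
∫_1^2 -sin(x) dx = -cos(1) + cos(2)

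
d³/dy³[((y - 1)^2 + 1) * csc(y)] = (y^2*cos(y)/sin(y) - 6*y^2*cos(y)/sin(y)^3 - 6*y - 2*y*cos(y)/sin(y) + 12*y/sin(y)^2 + 12*y*cos(y)/sin(y)^3 + 6 - 4*cos(y)/sin(y) - 12/sin(y)^2 - 12*cos(y)/sin(y)^3)/sin(y)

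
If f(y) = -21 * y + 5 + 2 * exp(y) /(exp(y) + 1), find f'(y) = (-21*exp(2*y) - 40*exp(y) - 21)/(exp(2*y) + 2*exp(y) + 1)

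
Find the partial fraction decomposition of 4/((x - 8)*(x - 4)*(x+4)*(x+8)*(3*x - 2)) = 81/(20020*(3*x - 2)) + 1/(4992*(x + 8)) - 1/(1344*(x + 4)) - 1/(960*(x - 4)) + 1/(4224*(x - 8))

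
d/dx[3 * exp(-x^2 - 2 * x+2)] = (-6*x - 6)*exp(-x^2 - 2*x + 2)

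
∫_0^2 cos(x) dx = sin(2)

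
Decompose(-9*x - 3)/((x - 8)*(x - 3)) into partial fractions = 6/(x - 3) - 15/(x - 8)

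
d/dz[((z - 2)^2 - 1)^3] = 6*z^5 - 60*z^4 + 228*z^3 - 408*z^2 + 342*z - 108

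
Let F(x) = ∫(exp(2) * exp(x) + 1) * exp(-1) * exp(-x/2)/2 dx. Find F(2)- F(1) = -exp(3/2) - exp(-2) + exp(-3/2) + exp(2)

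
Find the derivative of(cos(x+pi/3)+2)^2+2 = -4*sin(x + pi/3) - cos(2*x + pi/6)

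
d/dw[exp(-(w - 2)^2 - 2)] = (4 - 2*w)*exp(-w^2 + 4*w - 6)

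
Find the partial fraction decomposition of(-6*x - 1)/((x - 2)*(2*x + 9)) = -4/(2*x + 9) - 1/(x - 2)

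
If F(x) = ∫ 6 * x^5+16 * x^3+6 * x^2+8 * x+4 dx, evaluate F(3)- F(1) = 1140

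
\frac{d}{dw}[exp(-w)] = -exp(-w)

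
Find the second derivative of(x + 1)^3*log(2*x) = (6*x^3*log(x) + 6*x^3*log(2) + 5*x^3 + 6*x^2*log(x) + 6*x^2*log(2) + 9*x^2 + 3*x - 1)/x^2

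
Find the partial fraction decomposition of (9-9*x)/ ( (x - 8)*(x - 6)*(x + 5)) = 54/(143*(x + 5)) + 45/(22*(x - 6)) - 63/(26*(x - 8))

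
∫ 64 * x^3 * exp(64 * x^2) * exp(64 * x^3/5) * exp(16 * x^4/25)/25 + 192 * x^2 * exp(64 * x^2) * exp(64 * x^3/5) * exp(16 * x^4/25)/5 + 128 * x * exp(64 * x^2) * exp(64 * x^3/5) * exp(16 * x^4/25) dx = exp(16*x^2*(x + 10)^2/25) + C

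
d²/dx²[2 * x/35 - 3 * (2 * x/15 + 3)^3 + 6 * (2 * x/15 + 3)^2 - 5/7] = -16*x/375 - 56/75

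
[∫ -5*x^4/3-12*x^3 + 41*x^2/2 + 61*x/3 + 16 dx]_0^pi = pi*(6 - 2*pi)*(8 + pi^3/2 + 31*pi/4 + 6*pi^2)/3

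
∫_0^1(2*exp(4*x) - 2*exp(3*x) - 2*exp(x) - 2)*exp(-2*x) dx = -1 + (-1 - exp(-1) + E)^2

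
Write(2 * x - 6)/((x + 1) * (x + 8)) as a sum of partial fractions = 22/(7*(x + 8)) - 8/(7*(x + 1))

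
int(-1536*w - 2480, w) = -768*w^2 - 2480*w + C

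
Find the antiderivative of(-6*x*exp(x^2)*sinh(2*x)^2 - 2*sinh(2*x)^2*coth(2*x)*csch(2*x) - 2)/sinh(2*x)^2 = -3*exp(x^2) + 1/tanh(2*x) + 1/sinh(2*x) + C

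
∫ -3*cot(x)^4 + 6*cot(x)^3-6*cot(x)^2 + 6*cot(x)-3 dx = (cot(x) - 1)^3 + C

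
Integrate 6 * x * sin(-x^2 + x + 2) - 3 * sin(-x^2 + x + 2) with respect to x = 3*cos(-x^2 + x + 2) + C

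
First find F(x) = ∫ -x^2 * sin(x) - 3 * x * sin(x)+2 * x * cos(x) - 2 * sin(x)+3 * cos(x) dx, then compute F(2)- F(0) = 12*cos(2) - 2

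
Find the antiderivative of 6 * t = 3*t^2 + C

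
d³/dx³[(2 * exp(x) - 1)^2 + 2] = 32*exp(2*x) - 4*exp(x)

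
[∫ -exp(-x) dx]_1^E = -exp(-1) + exp(-E)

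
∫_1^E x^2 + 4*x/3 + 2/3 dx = -5/3 + E*(1 + (1 + E)^2)/3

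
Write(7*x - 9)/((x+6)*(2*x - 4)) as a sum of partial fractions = 51/(16*(x + 6)) + 5/(16*(x - 2))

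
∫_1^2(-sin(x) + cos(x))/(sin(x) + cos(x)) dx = log(sin(pi/4 + 2)) - log(sin(pi/4 + 1))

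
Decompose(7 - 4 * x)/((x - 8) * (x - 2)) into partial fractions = 1/(6*(x - 2)) - 25/(6*(x - 8))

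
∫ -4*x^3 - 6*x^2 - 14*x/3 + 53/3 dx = -x^4 - 2*x^3 - 7*x^2/3 + 53*x/3 + C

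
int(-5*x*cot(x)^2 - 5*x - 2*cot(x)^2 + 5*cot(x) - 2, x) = (5*x + 2)*cot(x) + C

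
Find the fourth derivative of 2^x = 2^x*log(2)^4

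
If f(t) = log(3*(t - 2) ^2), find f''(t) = -2/(t^2 - 4*t + 4)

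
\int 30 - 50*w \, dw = -25*w^2 + 30*w + C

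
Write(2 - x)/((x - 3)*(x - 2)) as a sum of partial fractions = -1/(x - 3)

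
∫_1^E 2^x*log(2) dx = -2 + 2^E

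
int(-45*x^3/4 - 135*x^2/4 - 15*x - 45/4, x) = -45*x^4/16 - 45*x^3/4 - 15*x^2/2 - 45*x/4 + C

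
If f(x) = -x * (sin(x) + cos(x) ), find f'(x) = x*sin(x) - x*cos(x) - sin(x) - cos(x)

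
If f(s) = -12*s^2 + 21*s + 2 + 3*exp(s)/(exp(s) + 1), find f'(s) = (-24*s*exp(2*s) - 48*s*exp(s) - 24*s + 21*exp(2*s) + 45*exp(s) + 21)/(exp(2*s) + 2*exp(s) + 1)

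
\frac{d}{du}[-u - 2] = -1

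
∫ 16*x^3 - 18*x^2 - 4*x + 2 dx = 4*x^4 - 6*x^3 - 2*x^2 + 2*x + C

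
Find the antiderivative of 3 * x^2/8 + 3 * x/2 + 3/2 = x^3/8 + 3*x^2/4 + 3*x/2 + C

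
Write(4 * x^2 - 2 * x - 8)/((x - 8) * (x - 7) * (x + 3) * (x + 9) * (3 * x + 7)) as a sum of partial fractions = 747/(17360*(3*x + 7)) + 167/(16320*(x + 9)) - 17/(660*(x + 3)) - 87/(2240*(x - 7)) + 232/(5797*(x - 8))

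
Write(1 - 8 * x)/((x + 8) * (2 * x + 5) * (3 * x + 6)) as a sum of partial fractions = -28/(11*(2*x + 5)) + 65/(198*(x + 8)) + 17/(18*(x + 2))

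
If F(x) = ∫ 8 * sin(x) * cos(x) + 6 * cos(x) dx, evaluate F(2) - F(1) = -6*sin(1) + 2*cos(2) - 2*cos(4) + 6*sin(2)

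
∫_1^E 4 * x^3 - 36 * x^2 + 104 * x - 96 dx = -9 + (-1 + (-3 + E)^2)^2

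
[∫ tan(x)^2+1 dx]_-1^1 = 2*tan(1)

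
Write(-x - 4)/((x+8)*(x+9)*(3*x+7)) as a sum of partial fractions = -3/(68*(3*x + 7)) + 1/(4*(x + 9)) - 4/(17*(x + 8))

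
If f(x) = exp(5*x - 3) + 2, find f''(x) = 25*exp(5*x - 3)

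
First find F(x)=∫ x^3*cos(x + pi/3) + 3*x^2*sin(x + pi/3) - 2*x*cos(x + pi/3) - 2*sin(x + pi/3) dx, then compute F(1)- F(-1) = -sqrt(3)*cos(1)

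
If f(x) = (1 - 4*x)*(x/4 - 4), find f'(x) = 65/4 - 2*x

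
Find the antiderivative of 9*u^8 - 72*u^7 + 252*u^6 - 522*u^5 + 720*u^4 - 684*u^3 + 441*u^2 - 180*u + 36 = u^9 - 9*u^8 + 36*u^7 - 87*u^6 + 144*u^5 - 171*u^4 + 147*u^3 - 90*u^2 + 36*u + C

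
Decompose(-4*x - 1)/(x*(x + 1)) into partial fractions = -3/(x + 1) - 1/x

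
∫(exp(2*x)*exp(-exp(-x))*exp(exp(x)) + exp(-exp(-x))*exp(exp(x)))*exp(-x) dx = exp(2*sinh(x)) + C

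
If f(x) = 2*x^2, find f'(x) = 4*x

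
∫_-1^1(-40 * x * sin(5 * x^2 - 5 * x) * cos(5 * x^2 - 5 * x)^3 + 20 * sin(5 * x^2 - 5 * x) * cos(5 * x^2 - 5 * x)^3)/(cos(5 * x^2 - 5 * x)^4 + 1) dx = -log(cos(10)^4 + 1) + log(2)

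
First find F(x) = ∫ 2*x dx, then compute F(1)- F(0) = 1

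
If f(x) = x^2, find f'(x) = 2*x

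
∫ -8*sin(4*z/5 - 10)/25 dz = 2*cos(4*z/5 - 10)/5 + C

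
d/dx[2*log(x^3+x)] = (6*x^2 + 2)/(x^3 + x)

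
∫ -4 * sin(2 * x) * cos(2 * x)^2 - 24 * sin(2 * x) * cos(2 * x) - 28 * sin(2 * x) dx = (-16*sin(x)^4/3 + 32*sin(x)^2 - 56)*sin(x)^2 + C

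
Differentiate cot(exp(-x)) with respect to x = exp(-x)/sin(exp(-x))^2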